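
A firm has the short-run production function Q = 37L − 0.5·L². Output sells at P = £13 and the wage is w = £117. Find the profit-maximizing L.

L* = 28

The marginal product of L is MP_L = 37 − L.
A price-taking firm hires until the value of the marginal product equals the wage: P·MP_L = w, so 13·(37 − L) = 117.
Then 37 − L = 9, giving L = 28.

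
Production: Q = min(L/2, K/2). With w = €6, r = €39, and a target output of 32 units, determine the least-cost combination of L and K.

L* = 64, K* = 64

With a fixed-proportions technology, the cost-minimizing bundle uses no slack in either input: L/2 = K/2 = Q.
So L = 2·32 = 64 and K = 2·32 = 64.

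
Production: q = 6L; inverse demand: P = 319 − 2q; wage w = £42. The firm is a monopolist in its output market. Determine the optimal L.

L* = 13

Marginal revenue from the inverse demand is MR = 319 − 4q.
The marginal product is MP_L = 6.
A monopolist hires until marginal revenue product equals the wage: MR·MP_L = w.
(319 − 24L)·6 = 42, so L = 13.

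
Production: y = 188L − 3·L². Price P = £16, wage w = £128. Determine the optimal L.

L* = 30

The marginal product of L is MP_L = 188 − 6L.
A price-taking firm hires until the value of the marginal product equals the wage: P·MP_L = w, so 16·(188 − 6L) = 128.
Then 188 − 6L = 8, giving L = 30.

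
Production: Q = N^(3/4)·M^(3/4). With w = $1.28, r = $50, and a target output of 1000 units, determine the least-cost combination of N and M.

N* = 625, M* = 16

Cost minimization requires the marginal rate of technical substitution to equal the input-price ratio: MP_N/MP_M = w/r.
Here MP_N/MP_M = (3/4)·(M/N)/(3/4) = (M/N). Setting this equal to 1.28/50 = 0.0256 gives M = 0.0256N.
Substituting into Q = 1000: N^(3/4)·(0.0256N)^(3/4) = 1000.
Solving, N = 625 and M = 16.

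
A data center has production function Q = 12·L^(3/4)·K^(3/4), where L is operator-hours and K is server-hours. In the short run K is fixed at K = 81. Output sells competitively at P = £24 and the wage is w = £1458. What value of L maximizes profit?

L* = 256

With K = 81, MP_L = (3/4)·12·L^(-1/4)·81^(3/4) = 243·L^(-1/4).
Profit maximization for a price taker requires P·MP_L = w: 24·243·L^(-1/4) = 1458.
So L^(-1/4) = 0.25, which gives L = 256.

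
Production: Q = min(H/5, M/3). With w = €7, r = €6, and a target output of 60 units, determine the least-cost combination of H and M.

With a fixed-proportions technology, the cost-minimizing bundle uses no slack in either input: H/5 = M/3 = Q.
So H = 5·60 = 300 and M = 3·60 = 180.

H* = 300, M* = 180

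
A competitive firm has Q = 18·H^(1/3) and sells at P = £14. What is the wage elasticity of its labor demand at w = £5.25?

ε = -1.5

MP_H = (1/3)·18·H^(-2/3), so P·MP_H = w gives 84·H^(-2/3) = w.
Solving, H(w) = (84/w)^(3/2). This is a constant-elasticity form: H ∝ w^(−3/2), so ε = −3/2.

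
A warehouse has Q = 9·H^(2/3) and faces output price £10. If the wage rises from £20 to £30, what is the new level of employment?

H* = 8

From P·MP_H = w with MP_H = 6·H^(-1/3), the labor demand is H(w) = (60/w)^(3).
At w = 20: H = 27. At w = 30: H = 8.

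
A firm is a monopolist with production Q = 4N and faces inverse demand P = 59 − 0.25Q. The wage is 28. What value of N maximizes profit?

N* = 26

Marginal revenue from the inverse demand is MR = 59 − 0.5Q.
The marginal product is MP_N = 4.
A monopolist hires until marginal revenue product equals the wage: MR·MP_N = w.
(59 − 2N)·4 = 28, so N = 26.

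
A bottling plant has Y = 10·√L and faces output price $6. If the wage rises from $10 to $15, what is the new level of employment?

From P·MP_L = w with MP_L = 5·L^(-1/2), the labor demand is L(w) = (30/w)^(2).
At w = 10: L = 9. At w = 15: L = 4.

L* = 4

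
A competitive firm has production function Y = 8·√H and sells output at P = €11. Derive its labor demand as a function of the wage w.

MP_H = (1/2)·8·H^(-1/2) = 4·H^(-1/2).
Setting P·MP_H = w: 44·H^(-1/2) = w.
Solving for H: H^(-1/2) = w/44, so H = (44/w)^(2).

H(w) = 1936/w²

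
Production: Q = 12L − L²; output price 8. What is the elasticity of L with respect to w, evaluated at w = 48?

From P·MP_L = w with MP_L = 12 − 2L, labor demand is L(w) = (12 − w/8)/2.
dL/dw = −1/(16) = -0.0625.
At w = 48, L = 3, so ε = (dL/dw)·(w/L) = (-0.0625)·(48/3) = -1.

ε = -1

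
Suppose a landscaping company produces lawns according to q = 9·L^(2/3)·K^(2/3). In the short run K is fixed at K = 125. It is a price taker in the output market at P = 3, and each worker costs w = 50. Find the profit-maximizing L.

L* = 729

With K = 125, MP_L = (2/3)·9·L^(-1/3)·125^(2/3) = 150·L^(-1/3).
Profit maximization for a price taker requires P·MP_L = w: 3·150·L^(-1/3) = 50.
So L^(-1/3) = 1/9, which gives L = 729.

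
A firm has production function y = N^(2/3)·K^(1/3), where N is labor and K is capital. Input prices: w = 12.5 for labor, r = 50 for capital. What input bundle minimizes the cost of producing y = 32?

Cost minimization requires the marginal rate of technical substitution to equal the input-price ratio: MP_N/MP_K = w/r.
Here MP_N/MP_K = (2/3)·(K/N)/(1/3) = 2·(K/N). Setting this equal to 12.5/50 = 0.25 gives K = 0.125N.
Substituting into y = 32: N^(2/3)·(0.125N)^(1/3) = 32.
Solving, N = 64 and K = 8.

N* = 64, K* = 8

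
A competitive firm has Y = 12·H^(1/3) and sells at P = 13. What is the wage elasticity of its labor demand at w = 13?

ε = -1.5

MP_H = (1/3)·12·H^(-2/3), so P·MP_H = w gives 52·H^(-2/3) = w.
Solving, H(w) = (52/w)^(3/2). This is a constant-elasticity form: H ∝ w^(−3/2), so ε = −3/2.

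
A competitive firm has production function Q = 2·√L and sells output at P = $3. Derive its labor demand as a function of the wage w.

L(w) = 9/w²

MP_L = (1/2)·2·L^(-1/2) = L^(-1/2).
Setting P·MP_L = w: 3·L^(-1/2) = w.
Solving for L: L^(-1/2) = w/3, so L = (3/w)^(2).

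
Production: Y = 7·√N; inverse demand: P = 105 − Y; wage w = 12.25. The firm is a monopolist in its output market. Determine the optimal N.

Marginal revenue from the inverse demand is MR = 105 − 2Y.
The marginal product is MP_N = 3.5·N^(-1/2).
A monopolist hires until marginal revenue product equals the wage: MR·MP_N = w.
At N, Y = 7·√N. Substituting and solving: (105 − 14·√N)·3.5·N^(-1/2) = 12.25 gives N = 36.

N* = 36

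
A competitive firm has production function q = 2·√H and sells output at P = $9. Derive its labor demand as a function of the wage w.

H(w) = 81/w²

MP_H = (1/2)·2·H^(-1/2) = H^(-1/2).
Setting P·MP_H = w: 9·H^(-1/2) = w.
Solving for H: H^(-1/2) = w/9, so H = (9/w)^(2).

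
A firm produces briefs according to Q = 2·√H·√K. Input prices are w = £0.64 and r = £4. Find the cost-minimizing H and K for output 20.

H* = 25, K* = 4

Cost minimization requires the marginal rate of technical substitution to equal the input-price ratio: MP_H/MP_K = w/r.
Here MP_H/MP_K = (1/2)·(K/H)/(1/2) = (K/H). Setting this equal to 0.64/4 = 0.16 gives K = 0.16H.
Substituting into Q = 20: 2·H^(1/2)·(0.16H)^(1/2) = 20.
Solving, H = 25 and K = 4.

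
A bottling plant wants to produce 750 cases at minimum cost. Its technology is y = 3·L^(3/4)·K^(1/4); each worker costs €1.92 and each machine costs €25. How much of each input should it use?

Cost minimization requires the marginal rate of technical substitution to equal the input-price ratio: MP_L/MP_K = w/r.
Here MP_L/MP_K = (3/4)·(K/L)/(1/4) = 3·(K/L). Setting this equal to 1.92/25 = 0.0768 gives K = 0.0256L.
Substituting into y = 750: 3·L^(3/4)·(0.0256L)^(1/4) = 750.
Solving, L = 625 and K = 16.

L* = 625, K* = 16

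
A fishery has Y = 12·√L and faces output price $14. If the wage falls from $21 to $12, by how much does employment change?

From P·MP_L = w with MP_L = 6·L^(-1/2), the labor demand is L(w) = (84/w)^(2).
At w = 21: L = 16. At w = 12: L = 49.
ΔL = 49 − 16 = 33.

ΔL = 33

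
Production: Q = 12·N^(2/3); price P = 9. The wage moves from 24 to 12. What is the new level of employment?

From P·MP_N = w with MP_N = 8·N^(-1/3), the labor demand is N(w) = (72/w)^(3).
At w = 24: N = 27. At w = 12: N = 216.

N* = 216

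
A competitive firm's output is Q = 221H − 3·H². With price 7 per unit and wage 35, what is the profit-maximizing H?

The marginal product of H is MP_H = 221 − 6H.
A price-taking firm hires until the value of the marginal product equals the wage: P·MP_H = w, so 7·(221 − 6H) = 35.
Then 221 − 6H = 5, giving H = 36.

H* = 36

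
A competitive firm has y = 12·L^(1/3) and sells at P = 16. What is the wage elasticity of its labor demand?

ε = -1.5

MP_L = (1/3)·12·L^(-2/3), so P·MP_L = w gives 64·L^(-2/3) = w.
Solving, L(w) = (64/w)^(3/2). This is a constant-elasticity form: L ∝ w^(−3/2), so ε = −3/2.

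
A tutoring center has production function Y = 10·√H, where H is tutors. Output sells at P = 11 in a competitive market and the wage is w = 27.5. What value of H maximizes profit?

H* = 4

MP_H = (1/2)·10·H^(-1/2) = 5·H^(-1/2).
Profit maximization for a price taker requires P·MP_H = w: 11·5·H^(-1/2) = 27.5.
So H^(-1/2) = 0.5, which gives H = 4.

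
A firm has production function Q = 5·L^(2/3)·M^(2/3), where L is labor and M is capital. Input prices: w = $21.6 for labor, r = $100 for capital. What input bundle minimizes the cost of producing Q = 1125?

L* = 125, M* = 27

Cost minimization requires the marginal rate of technical substitution to equal the input-price ratio: MP_L/MP_M = w/r.
Here MP_L/MP_M = (2/3)·(M/L)/(2/3) = (M/L). Setting this equal to 21.6/100 = 0.216 gives M = 0.216L.
Substituting into Q = 1125: 5·L^(2/3)·(0.216L)^(2/3) = 1125.
Solving, L = 125 and M = 27.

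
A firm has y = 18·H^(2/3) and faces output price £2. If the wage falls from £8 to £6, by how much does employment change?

From P·MP_H = w with MP_H = 12·H^(-1/3), the labor demand is H(w) = (24/w)^(3).
At w = 8: H = 27. At w = 6: H = 64.
ΔH = 64 − 27 = 37.

ΔH = 37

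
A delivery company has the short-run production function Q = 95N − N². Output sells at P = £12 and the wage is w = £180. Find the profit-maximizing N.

The marginal product of N is MP_N = 95 − 2N.
A price-taking firm hires until the value of the marginal product equals the wage: P·MP_N = w, so 12·(95 − 2N) = 180.
Then 95 − 2N = 15, giving N = 40.

N* = 40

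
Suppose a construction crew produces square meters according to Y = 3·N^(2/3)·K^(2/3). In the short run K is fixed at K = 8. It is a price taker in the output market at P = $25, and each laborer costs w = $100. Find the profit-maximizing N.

With K = 8, MP_N = (2/3)·3·N^(-1/3)·8^(2/3) = 8·N^(-1/3).
Profit maximization for a price taker requires P·MP_N = w: 25·8·N^(-1/3) = 100.
So N^(-1/3) = 0.5, which gives N = 8.

N* = 8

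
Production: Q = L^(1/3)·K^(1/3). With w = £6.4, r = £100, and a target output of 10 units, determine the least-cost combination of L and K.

Cost minimization requires the marginal rate of technical substitution to equal the input-price ratio: MP_L/MP_K = w/r.
Here MP_L/MP_K = (1/3)·(K/L)/(1/3) = (K/L). Setting this equal to 6.4/100 = 0.064 gives K = 0.064L.
Substituting into Q = 10: L^(1/3)·(0.064L)^(1/3) = 10.
Solving, L = 125 and K = 8.

L* = 125, K* = 8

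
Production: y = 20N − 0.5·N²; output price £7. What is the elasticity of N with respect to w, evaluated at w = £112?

From P·MP_N = w with MP_N = 20 − N, labor demand is N(w) = 20 − w/7.
dN/dw = −1/(7) = -1/7.
At w = 112, N = 4, so ε = (dN/dw)·(w/N) = (-1/7)·(112/4) = -4.

ε = -4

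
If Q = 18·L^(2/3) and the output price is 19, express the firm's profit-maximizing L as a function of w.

MP_L = (2/3)·18·L^(-1/3) = 12·L^(-1/3).
Setting P·MP_L = w: 228·L^(-1/3) = w.
Solving for L: L^(-1/3) = w/228, so L = (228/w)^(3).

L(w) = (228/w)^(3)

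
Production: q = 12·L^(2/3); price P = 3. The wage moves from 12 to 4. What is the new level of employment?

L* = 216

From P·MP_L = w with MP_L = 8·L^(-1/3), the labor demand is L(w) = (24/w)^(3).
At w = 12: L = 8. At w = 4: L = 216.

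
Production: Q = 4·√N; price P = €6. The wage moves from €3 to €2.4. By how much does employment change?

ΔN = 9

From P·MP_N = w with MP_N = 2·N^(-1/2), the labor demand is N(w) = (12/w)^(2).
At w = 3: N = 16. At w = 2.4: N = 25.
ΔN = 25 − 16 = 9.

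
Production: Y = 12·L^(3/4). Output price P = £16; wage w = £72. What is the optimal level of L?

L* = 16

MP_L = (3/4)·12·L^(-1/4) = 9·L^(-1/4).
Profit maximization for a price taker requires P·MP_L = w: 16·9·L^(-1/4) = 72.
So L^(-1/4) = 0.5, which gives L = 16.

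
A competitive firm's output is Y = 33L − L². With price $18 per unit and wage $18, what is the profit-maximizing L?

The marginal product of L is MP_L = 33 − 2L.
A price-taking firm hires until the value of the marginal product equals the wage: P·MP_L = w, so 18·(33 − 2L) = 18.
Then 33 − 2L = 1, giving L = 16.

L* = 16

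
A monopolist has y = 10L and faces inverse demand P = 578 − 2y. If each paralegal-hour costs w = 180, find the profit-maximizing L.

Marginal revenue from the inverse demand is MR = 578 − 4y.
The marginal product is MP_L = 10.
A monopolist hires until marginal revenue product equals the wage: MR·MP_L = w.
(578 − 40L)·10 = 180, so L = 14.

L* = 14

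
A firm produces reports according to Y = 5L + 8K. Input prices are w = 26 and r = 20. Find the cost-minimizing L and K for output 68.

The inputs are perfect substitutes, so the firm uses whichever has the lower cost per unit of output.
Cost per unit of output via L is w/5 = 5.2; via K it is r/8 = 2.5. K is cheaper.
Producing Y = 68 with K alone: L = 0, K = 8.5.

L* = 0, K* = 8.5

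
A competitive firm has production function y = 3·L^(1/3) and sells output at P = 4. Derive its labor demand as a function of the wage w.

L(w) = (4/w)^(3/2)

MP_L = (1/3)·3·L^(-2/3) = L^(-2/3).
Setting P·MP_L = w: 4·L^(-2/3) = w.
Solving for L: L^(-2/3) = w/4, so L = (4/w)^(3/2).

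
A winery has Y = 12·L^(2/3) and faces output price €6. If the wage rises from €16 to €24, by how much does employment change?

ΔL = -19

From P·MP_L = w with MP_L = 8·L^(-1/3), the labor demand is L(w) = (48/w)^(3).
At w = 16: L = 27. At w = 24: L = 8.
ΔL = 8 − 27 = -19.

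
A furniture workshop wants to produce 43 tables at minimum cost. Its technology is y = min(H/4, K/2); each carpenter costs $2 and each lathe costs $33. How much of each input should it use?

With a fixed-proportions technology, the cost-minimizing bundle uses no slack in either input: H/4 = K/2 = y.
So H = 4·43 = 172 and K = 2·43 = 86.

H* = 172, K* = 86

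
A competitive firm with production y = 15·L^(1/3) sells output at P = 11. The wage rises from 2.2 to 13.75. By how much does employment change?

ΔL = -117

From P·MP_L = w with MP_L = 5·L^(-2/3), the labor demand is L(w) = (55/w)^(3/2).
At w = 2.2: L = 125. At w = 13.75: L = 8.
ΔL = 8 − 125 = -117.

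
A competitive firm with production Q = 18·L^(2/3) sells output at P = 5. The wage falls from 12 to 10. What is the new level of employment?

From P·MP_L = w with MP_L = 12·L^(-1/3), the labor demand is L(w) = (60/w)^(3).
At w = 12: L = 125. At w = 10: L = 216.

L* = 216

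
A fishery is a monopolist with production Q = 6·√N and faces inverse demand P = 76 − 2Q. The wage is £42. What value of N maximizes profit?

Marginal revenue from the inverse demand is MR = 76 − 4Q.
The marginal product is MP_N = 3·N^(-1/2).
A monopolist hires until marginal revenue product equals the wage: MR·MP_N = w.
At N, Q = 6·√N. Substituting and solving: (76 − 24·√N)·3·N^(-1/2) = 42 gives N = 4.

N* = 4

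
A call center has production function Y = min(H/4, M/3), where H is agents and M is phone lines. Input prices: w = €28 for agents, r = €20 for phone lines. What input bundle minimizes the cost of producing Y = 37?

H* = 148, M* = 111

With a fixed-proportions technology, the cost-minimizing bundle uses no slack in either input: H/4 = M/3 = Y.
So H = 4·37 = 148 and M = 3·37 = 111.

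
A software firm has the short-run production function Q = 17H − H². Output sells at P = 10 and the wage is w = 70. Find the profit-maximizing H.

The marginal product of H is MP_H = 17 − 2H.
A price-taking firm hires until the value of the marginal product equals the wage: P·MP_H = w, so 10·(17 − 2H) = 70.
Then 17 − 2H = 7, giving H = 5.

H* = 5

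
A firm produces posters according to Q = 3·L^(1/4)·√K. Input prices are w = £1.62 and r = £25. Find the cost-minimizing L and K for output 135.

L* = 625, K* = 81

Cost minimization requires the marginal rate of technical substitution to equal the input-price ratio: MP_L/MP_K = w/r.
Here MP_L/MP_K = (1/4)·(K/L)/(1/2) = 0.5·(K/L). Setting this equal to 1.62/25 = 0.0648 gives K = 0.1296L.
Substituting into Q = 135: 3·L^(1/4)·(0.1296L)^(1/2) = 135.
Solving, L = 625 and K = 81.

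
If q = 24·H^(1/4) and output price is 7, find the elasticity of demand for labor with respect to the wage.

ε = -4/3

MP_H = (1/4)·24·H^(-3/4), so P·MP_H = w gives 42·H^(-3/4) = w.
Solving, H(w) = (42/w)^(4/3). This is a constant-elasticity form: H ∝ w^(−4/3), so ε = −4/3.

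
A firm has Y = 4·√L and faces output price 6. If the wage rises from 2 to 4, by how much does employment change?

ΔL = -27

From P·MP_L = w with MP_L = 2·L^(-1/2), the labor demand is L(w) = (12/w)^(2).
At w = 2: L = 36. At w = 4: L = 9.
ΔL = 9 − 36 = -27.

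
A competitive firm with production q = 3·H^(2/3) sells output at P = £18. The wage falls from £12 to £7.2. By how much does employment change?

ΔH = 98

From P·MP_H = w with MP_H = 2·H^(-1/3), the labor demand is H(w) = (36/w)^(3).
At w = 12: H = 27. At w = 7.2: H = 125.
ΔH = 125 − 27 = 98.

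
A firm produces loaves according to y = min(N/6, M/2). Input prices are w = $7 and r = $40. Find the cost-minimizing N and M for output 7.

With a fixed-proportions technology, the cost-minimizing bundle uses no slack in either input: N/6 = M/2 = y.
So N = 6·7 = 42 and M = 2·7 = 14.

N* = 42, M* = 14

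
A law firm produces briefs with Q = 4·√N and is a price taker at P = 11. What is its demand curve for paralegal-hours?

N(w) = 484/w²

MP_N = (1/2)·4·N^(-1/2) = 2·N^(-1/2).
Setting P·MP_N = w: 22·N^(-1/2) = w.
Solving for N: N^(-1/2) = w/22, so N = (22/w)^(2).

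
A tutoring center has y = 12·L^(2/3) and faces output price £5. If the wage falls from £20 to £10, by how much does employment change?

From P·MP_L = w with MP_L = 8·L^(-1/3), the labor demand is L(w) = (40/w)^(3).
At w = 20: L = 8. At w = 10: L = 64.
ΔL = 64 − 8 = 56.

ΔL = 56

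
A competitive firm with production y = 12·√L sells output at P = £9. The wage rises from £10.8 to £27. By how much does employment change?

From P·MP_L = w with MP_L = 6·L^(-1/2), the labor demand is L(w) = (54/w)^(2).
At w = 10.8: L = 25. At w = 27: L = 4.
ΔL = 4 − 25 = -21.

ΔL = -21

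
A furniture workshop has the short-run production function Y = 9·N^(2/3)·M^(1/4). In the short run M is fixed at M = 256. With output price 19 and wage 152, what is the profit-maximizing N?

N* = 27

With M = 256, MP_N = (2/3)·9·N^(-1/3)·256^(1/4) = 24·N^(-1/3).
Profit maximization for a price taker requires P·MP_N = w: 19·24·N^(-1/3) = 152.
So N^(-1/3) = 1/3, which gives N = 27.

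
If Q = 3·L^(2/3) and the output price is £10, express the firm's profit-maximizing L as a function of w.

L(w) = 8000/w³

MP_L = (2/3)·3·L^(-1/3) = 2·L^(-1/3).
Setting P·MP_L = w: 20·L^(-1/3) = w.
Solving for L: L^(-1/3) = w/20, so L = (20/w)^(3).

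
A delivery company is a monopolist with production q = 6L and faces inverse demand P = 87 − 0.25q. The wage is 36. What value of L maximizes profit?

L* = 27

Marginal revenue from the inverse demand is MR = 87 − 0.5q.
The marginal product is MP_L = 6.
A monopolist hires until marginal revenue product equals the wage: MR·MP_L = w.
(87 − 3L)·6 = 36, so L = 27.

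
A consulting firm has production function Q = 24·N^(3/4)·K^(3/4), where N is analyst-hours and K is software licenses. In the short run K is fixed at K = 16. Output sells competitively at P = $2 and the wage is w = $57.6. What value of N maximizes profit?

N* = 625

With K = 16, MP_N = (3/4)·24·N^(-1/4)·16^(3/4) = 144·N^(-1/4).
Profit maximization for a price taker requires P·MP_N = w: 2·144·N^(-1/4) = 57.6.
So N^(-1/4) = 0.2, which gives N = 625.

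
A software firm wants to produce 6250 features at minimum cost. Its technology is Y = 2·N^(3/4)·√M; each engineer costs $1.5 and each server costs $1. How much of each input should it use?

Cost minimization requires the marginal rate of technical substitution to equal the input-price ratio: MP_N/MP_M = w/r.
Here MP_N/MP_M = (3/4)·(M/N)/(1/2) = 1.5·(M/N). Setting this equal to 1.5/1 = 1.5 gives M = N.
Substituting into Y = 6250: 2·N^(3/4)·(N)^(1/2) = 6250.
Solving, N = 625 and M = 625.

N* = 625, M* = 625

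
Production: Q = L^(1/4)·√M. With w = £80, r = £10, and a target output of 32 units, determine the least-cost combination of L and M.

L* = 16, M* = 256

Cost minimization requires the marginal rate of technical substitution to equal the input-price ratio: MP_L/MP_M = w/r.
Here MP_L/MP_M = (1/4)·(M/L)/(1/2) = 0.5·(M/L). Setting this equal to 80/10 = 8 gives M = 16L.
Substituting into Q = 32: L^(1/4)·(16L)^(1/2) = 32.
Solving, L = 16 and M = 256.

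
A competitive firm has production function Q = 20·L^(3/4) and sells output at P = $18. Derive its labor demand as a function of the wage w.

L(w) = (270/w)^(4)

MP_L = (3/4)·20·L^(-1/4) = 15·L^(-1/4).
Setting P·MP_L = w: 270·L^(-1/4) = w.
Solving for L: L^(-1/4) = w/270, so L = (270/w)^(4).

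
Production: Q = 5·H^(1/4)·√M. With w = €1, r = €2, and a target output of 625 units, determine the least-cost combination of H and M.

Cost minimization requires the marginal rate of technical substitution to equal the input-price ratio: MP_H/MP_M = w/r.
Here MP_H/MP_M = (1/4)·(M/H)/(1/2) = 0.5·(M/H). Setting this equal to 1/2 = 0.5 gives M = H.
Substituting into Q = 625: 5·H^(1/4)·(H)^(1/2) = 625.
Solving, H = 625 and M = 625.

H* = 625, M* = 625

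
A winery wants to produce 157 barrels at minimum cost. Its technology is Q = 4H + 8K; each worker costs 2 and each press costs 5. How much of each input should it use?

H* = 39.25, K* = 0

The inputs are perfect substitutes, so the firm uses whichever has the lower cost per unit of output.
Cost per unit of output via H is w/4 = 0.5; via K it is r/8 = 0.625. H is cheaper.
Producing Q = 157 with H alone: H = 39.25, K = 0.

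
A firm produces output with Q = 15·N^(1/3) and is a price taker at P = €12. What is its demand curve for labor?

N(w) = (60/w)^(3/2)

MP_N = (1/3)·15·N^(-2/3) = 5·N^(-2/3).
Setting P·MP_N = w: 60·N^(-2/3) = w.
Solving for N: N^(-2/3) = w/60, so N = (60/w)^(3/2).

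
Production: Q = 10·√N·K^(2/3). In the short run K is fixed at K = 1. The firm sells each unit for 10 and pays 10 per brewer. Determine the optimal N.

N* = 25

With K = 1, MP_N = (1/2)·10·N^(-1/2)·1^(2/3) = 5·N^(-1/2).
Profit maximization for a price taker requires P·MP_N = w: 10·5·N^(-1/2) = 10.
So N^(-1/2) = 0.2, which gives N = 25.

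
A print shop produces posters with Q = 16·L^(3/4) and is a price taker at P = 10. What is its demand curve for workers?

MP_L = (3/4)·16·L^(-1/4) = 12·L^(-1/4).
Setting P·MP_L = w: 120·L^(-1/4) = w.
Solving for L: L^(-1/4) = w/120, so L = (120/w)^(4).

L(w) = (120/w)^(4)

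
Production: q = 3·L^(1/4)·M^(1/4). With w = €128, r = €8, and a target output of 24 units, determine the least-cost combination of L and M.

L* = 16, M* = 256

Cost minimization requires the marginal rate of technical substitution to equal the input-price ratio: MP_L/MP_M = w/r.
Here MP_L/MP_M = (1/4)·(M/L)/(1/4) = (M/L). Setting this equal to 128/8 = 16 gives M = 16L.
Substituting into q = 24: 3·L^(1/4)·(16L)^(1/4) = 24.
Solving, L = 16 and M = 256.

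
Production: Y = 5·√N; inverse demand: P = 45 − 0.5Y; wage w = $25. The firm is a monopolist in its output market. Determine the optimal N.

N* = 9

Marginal revenue from the inverse demand is MR = 45 − Y.
The marginal product is MP_N = 2.5·N^(-1/2).
A monopolist hires until marginal revenue product equals the wage: MR·MP_N = w.
At N, Y = 5·√N. Substituting and solving: (45 − 5·√N)·2.5·N^(-1/2) = 25 gives N = 9.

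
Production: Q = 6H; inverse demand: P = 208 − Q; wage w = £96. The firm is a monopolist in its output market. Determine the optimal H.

Marginal revenue from the inverse demand is MR = 208 − 2Q.
The marginal product is MP_H = 6.
A monopolist hires until marginal revenue product equals the wage: MR·MP_H = w.
(208 − 12H)·6 = 96, so H = 16.

H* = 16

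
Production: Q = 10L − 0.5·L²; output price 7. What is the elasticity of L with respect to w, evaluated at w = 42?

From P·MP_L = w with MP_L = 10 − L, labor demand is L(w) = 10 − w/7.
dL/dw = −1/(7) = -1/7.
At w = 42, L = 4, so ε = (dL/dw)·(w/L) = (-1/7)·(42/4) = -1.5.

ε = -1.5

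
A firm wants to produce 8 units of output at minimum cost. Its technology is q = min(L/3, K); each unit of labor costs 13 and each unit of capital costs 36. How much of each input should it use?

L* = 24, K* = 8

With a fixed-proportions technology, the cost-minimizing bundle uses no slack in either input: L/3 = K = q.
So L = 3·8 = 24 and K = 8.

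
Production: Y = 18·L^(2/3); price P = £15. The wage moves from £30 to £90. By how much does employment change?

From P·MP_L = w with MP_L = 12·L^(-1/3), the labor demand is L(w) = (180/w)^(3).
At w = 30: L = 216. At w = 90: L = 8.
ΔL = 8 − 216 = -208.

ΔL = -208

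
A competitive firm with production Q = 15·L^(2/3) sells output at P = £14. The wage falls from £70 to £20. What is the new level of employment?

L* = 343

From P·MP_L = w with MP_L = 10·L^(-1/3), the labor demand is L(w) = (140/w)^(3).
At w = 70: L = 8. At w = 20: L = 343.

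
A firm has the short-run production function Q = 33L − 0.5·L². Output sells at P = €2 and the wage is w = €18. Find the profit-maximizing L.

L* = 24

The marginal product of L is MP_L = 33 − L.
A price-taking firm hires until the value of the marginal product equals the wage: P·MP_L = w, so 2·(33 − L) = 18.
Then 33 − L = 9, giving L = 24.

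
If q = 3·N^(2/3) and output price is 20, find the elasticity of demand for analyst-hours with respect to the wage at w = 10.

MP_N = (2/3)·3·N^(-1/3), so P·MP_N = w gives 40·N^(-1/3) = w.
Solving, N(w) = (40/w)^(3). This is a constant-elasticity form: N ∝ w^(−3), so ε = −3.

ε = -3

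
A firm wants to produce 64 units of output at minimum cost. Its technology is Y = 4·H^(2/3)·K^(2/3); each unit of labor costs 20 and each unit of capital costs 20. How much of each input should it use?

Cost minimization requires the marginal rate of technical substitution to equal the input-price ratio: MP_H/MP_K = w/r.
Here MP_H/MP_K = (2/3)·(K/H)/(2/3) = (K/H). Setting this equal to 20/20 = 1 gives K = H.
Substituting into Y = 64: 4·H^(2/3)·(H)^(2/3) = 64.
Solving, H = 8 and K = 8.

H* = 8, K* = 8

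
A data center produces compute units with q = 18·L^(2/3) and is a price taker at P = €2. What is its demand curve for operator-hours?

L(w) = 13824/w³

MP_L = (2/3)·18·L^(-1/3) = 12·L^(-1/3).
Setting P·MP_L = w: 24·L^(-1/3) = w.
Solving for L: L^(-1/3) = w/24, so L = (24/w)^(3).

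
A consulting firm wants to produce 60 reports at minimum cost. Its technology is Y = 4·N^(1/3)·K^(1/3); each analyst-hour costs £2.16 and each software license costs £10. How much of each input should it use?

Cost minimization requires the marginal rate of technical substitution to equal the input-price ratio: MP_N/MP_K = w/r.
Here MP_N/MP_K = (1/3)·(K/N)/(1/3) = (K/N). Setting this equal to 2.16/10 = 0.216 gives K = 0.216N.
Substituting into Y = 60: 4·N^(1/3)·(0.216N)^(1/3) = 60.
Solving, N = 125 and K = 27.

N* = 125, K* = 27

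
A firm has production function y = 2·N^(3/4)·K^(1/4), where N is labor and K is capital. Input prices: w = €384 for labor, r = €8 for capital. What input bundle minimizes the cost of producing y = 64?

N* = 16, K* = 256

Cost minimization requires the marginal rate of technical substitution to equal the input-price ratio: MP_N/MP_K = w/r.
Here MP_N/MP_K = (3/4)·(K/N)/(1/4) = 3·(K/N). Setting this equal to 384/8 = 48 gives K = 16N.
Substituting into y = 64: 2·N^(3/4)·(16N)^(1/4) = 64.
Solving, N = 16 and K = 256.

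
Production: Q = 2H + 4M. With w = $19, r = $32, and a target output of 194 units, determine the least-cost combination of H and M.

The inputs are perfect substitutes, so the firm uses whichever has the lower cost per unit of output.
Cost per unit of output via H is w/2 = 9.5; via M it is r/4 = 8. M is cheaper.
Producing Q = 194 with M alone: H = 0, M = 48.5.

H* = 0, M* = 48.5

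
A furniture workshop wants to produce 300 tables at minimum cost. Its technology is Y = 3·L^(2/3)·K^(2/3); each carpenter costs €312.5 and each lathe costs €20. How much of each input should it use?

L* = 8, K* = 125

Cost minimization requires the marginal rate of technical substitution to equal the input-price ratio: MP_L/MP_K = w/r.
Here MP_L/MP_K = (2/3)·(K/L)/(2/3) = (K/L). Setting this equal to 312.5/20 = 15.625 gives K = 15.625L.
Substituting into Y = 300: 3·L^(2/3)·(15.625L)^(2/3) = 300.
Solving, L = 8 and K = 125.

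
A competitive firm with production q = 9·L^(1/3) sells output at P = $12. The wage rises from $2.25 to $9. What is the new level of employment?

From P·MP_L = w with MP_L = 3·L^(-2/3), the labor demand is L(w) = (36/w)^(3/2).
At w = 2.25: L = 64. At w = 9: L = 8.

L* = 8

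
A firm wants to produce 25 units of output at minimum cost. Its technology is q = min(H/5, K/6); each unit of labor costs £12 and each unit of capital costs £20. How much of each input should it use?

H* = 125, K* = 150

With a fixed-proportions technology, the cost-minimizing bundle uses no slack in either input: H/5 = K/6 = q.
So H = 5·25 = 125 and K = 6·25 = 150.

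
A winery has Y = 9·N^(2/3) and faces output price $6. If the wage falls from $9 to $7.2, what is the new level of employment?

From P·MP_N = w with MP_N = 6·N^(-1/3), the labor demand is N(w) = (36/w)^(3).
At w = 9: N = 64. At w = 7.2: N = 125.

N* = 125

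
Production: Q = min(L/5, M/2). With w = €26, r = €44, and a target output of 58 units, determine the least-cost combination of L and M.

L* = 290, M* = 116

With a fixed-proportions technology, the cost-minimizing bundle uses no slack in either input: L/5 = M/2 = Q.
So L = 5·58 = 290 and M = 2·58 = 116.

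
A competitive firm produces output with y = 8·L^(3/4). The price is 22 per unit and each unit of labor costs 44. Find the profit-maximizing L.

L* = 81

MP_L = (3/4)·8·L^(-1/4) = 6·L^(-1/4).
Profit maximization for a price taker requires P·MP_L = w: 22·6·L^(-1/4) = 44.
So L^(-1/4) = 1/3, which gives L = 81.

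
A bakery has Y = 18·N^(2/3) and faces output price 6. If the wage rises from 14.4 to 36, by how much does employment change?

From P·MP_N = w with MP_N = 12·N^(-1/3), the labor demand is N(w) = (72/w)^(3).
At w = 14.4: N = 125. At w = 36: N = 8.
ΔN = 8 − 125 = -117.

ΔN = -117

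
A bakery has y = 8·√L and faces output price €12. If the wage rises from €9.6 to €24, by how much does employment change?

From P·MP_L = w with MP_L = 4·L^(-1/2), the labor demand is L(w) = (48/w)^(2).
At w = 9.6: L = 25. At w = 24: L = 4.
ΔL = 4 − 25 = -21.

ΔL = -21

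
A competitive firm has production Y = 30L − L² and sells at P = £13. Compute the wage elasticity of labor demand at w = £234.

From P·MP_L = w with MP_L = 30 − 2L, labor demand is L(w) = (30 − w/13)/2.
dL/dw = −1/(26) = -1/26.
At w = 234, L = 6, so ε = (dL/dw)·(w/L) = (-1/26)·(234/6) = -1.5.

ε = -1.5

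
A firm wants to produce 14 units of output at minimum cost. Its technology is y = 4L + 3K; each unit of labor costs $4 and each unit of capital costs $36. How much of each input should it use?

The inputs are perfect substitutes, so the firm uses whichever has the lower cost per unit of output.
Cost per unit of output via L is w/4 = 1; via K it is r/3 = 12. L is cheaper.
Producing y = 14 with L alone: L = 3.5, K = 0.

L* = 3.5, K* = 0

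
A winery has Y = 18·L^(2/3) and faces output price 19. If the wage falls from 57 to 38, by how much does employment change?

From P·MP_L = w with MP_L = 12·L^(-1/3), the labor demand is L(w) = (228/w)^(3).
At w = 57: L = 64. At w = 38: L = 216.
ΔL = 216 − 64 = 152.

ΔL = 152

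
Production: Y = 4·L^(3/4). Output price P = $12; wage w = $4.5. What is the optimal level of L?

MP_L = (3/4)·4·L^(-1/4) = 3·L^(-1/4).
Profit maximization for a price taker requires P·MP_L = w: 12·3·L^(-1/4) = 4.5.
So L^(-1/4) = 0.125, which gives L = 4096.

L* = 4096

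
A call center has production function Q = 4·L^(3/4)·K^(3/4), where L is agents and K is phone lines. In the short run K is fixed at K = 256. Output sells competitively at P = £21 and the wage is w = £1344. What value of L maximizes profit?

With K = 256, MP_L = (3/4)·4·L^(-1/4)·256^(3/4) = 192·L^(-1/4).
Profit maximization for a price taker requires P·MP_L = w: 21·192·L^(-1/4) = 1344.
So L^(-1/4) = 1/3, which gives L = 81.

L* = 81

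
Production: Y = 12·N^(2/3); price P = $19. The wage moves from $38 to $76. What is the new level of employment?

N* = 8

From P·MP_N = w with MP_N = 8·N^(-1/3), the labor demand is N(w) = (152/w)^(3).
At w = 38: N = 64. At w = 76: N = 8.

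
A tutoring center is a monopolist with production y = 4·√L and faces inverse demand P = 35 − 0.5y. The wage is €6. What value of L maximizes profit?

Marginal revenue from the inverse demand is MR = 35 − y.
The marginal product is MP_L = 2·L^(-1/2).
A monopolist hires until marginal revenue product equals the wage: MR·MP_L = w.
At L, y = 4·√L. Substituting and solving: (35 − 4·√L)·2·L^(-1/2) = 6 gives L = 25.

L* = 25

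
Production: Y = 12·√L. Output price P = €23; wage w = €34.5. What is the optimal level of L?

MP_L = (1/2)·12·L^(-1/2) = 6·L^(-1/2).
Profit maximization for a price taker requires P·MP_L = w: 23·6·L^(-1/2) = 34.5.
So L^(-1/2) = 0.25, which gives L = 16.

L* = 16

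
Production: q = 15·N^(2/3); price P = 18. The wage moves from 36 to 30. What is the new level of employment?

From P·MP_N = w with MP_N = 10·N^(-1/3), the labor demand is N(w) = (180/w)^(3).
At w = 36: N = 125. At w = 30: N = 216.

N* = 216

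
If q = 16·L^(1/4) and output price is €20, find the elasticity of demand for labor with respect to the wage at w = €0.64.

MP_L = (1/4)·16·L^(-3/4), so P·MP_L = w gives 80·L^(-3/4) = w.
Solving, L(w) = (80/w)^(4/3). This is a constant-elasticity form: L ∝ w^(−4/3), so ε = −4/3.

ε = -4/3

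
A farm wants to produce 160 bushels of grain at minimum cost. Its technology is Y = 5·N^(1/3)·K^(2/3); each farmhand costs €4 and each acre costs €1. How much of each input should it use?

N* = 8, K* = 64

Cost minimization requires the marginal rate of technical substitution to equal the input-price ratio: MP_N/MP_K = w/r.
Here MP_N/MP_K = (1/3)·(K/N)/(2/3) = 0.5·(K/N). Setting this equal to 4/1 = 4 gives K = 8N.
Substituting into Y = 160: 5·N^(1/3)·(8N)^(2/3) = 160.
Solving, N = 8 and K = 64.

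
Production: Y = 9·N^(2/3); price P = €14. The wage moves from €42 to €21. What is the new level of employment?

From P·MP_N = w with MP_N = 6·N^(-1/3), the labor demand is N(w) = (84/w)^(3).
At w = 42: N = 8. At w = 21: N = 64.

N* = 64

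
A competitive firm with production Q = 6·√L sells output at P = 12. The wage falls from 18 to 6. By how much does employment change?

ΔL = 32

From P·MP_L = w with MP_L = 3·L^(-1/2), the labor demand is L(w) = (36/w)^(2).
At w = 18: L = 4. At w = 6: L = 36.
ΔL = 36 − 4 = 32.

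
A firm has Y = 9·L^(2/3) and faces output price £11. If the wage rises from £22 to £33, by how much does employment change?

ΔL = -19

From P·MP_L = w with MP_L = 6·L^(-1/3), the labor demand is L(w) = (66/w)^(3).
At w = 22: L = 27. At w = 33: L = 8.
ΔL = 8 − 27 = -19.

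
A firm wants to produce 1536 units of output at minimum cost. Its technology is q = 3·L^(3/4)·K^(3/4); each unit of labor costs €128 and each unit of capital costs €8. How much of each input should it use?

L* = 16, K* = 256

Cost minimization requires the marginal rate of technical substitution to equal the input-price ratio: MP_L/MP_K = w/r.
Here MP_L/MP_K = (3/4)·(K/L)/(3/4) = (K/L). Setting this equal to 128/8 = 16 gives K = 16L.
Substituting into q = 1536: 3·L^(3/4)·(16L)^(3/4) = 1536.
Solving, L = 16 and K = 256.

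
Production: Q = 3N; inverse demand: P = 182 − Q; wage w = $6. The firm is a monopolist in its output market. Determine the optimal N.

N* = 30

Marginal revenue from the inverse demand is MR = 182 − 2Q.
The marginal product is MP_N = 3.
A monopolist hires until marginal revenue product equals the wage: MR·MP_N = w.
(182 − 6N)·3 = 6, so N = 30.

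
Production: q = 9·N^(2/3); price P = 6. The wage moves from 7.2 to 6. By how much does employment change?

ΔN = 91

From P·MP_N = w with MP_N = 6·N^(-1/3), the labor demand is N(w) = (36/w)^(3).
At w = 7.2: N = 125. At w = 6: N = 216.
ΔN = 216 − 125 = 91.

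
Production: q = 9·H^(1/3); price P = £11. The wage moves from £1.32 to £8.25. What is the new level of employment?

From P·MP_H = w with MP_H = 3·H^(-2/3), the labor demand is H(w) = (33/w)^(3/2).
At w = 1.32: H = 125. At w = 8.25: H = 8.

H* = 8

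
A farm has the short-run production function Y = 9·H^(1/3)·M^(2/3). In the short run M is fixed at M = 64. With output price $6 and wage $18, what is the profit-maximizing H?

H* = 64

With M = 64, MP_H = (1/3)·9·H^(-2/3)·64^(2/3) = 48·H^(-2/3).
Profit maximization for a price taker requires P·MP_H = w: 6·48·H^(-2/3) = 18.
So H^(-2/3) = 0.0625, which gives H = 64.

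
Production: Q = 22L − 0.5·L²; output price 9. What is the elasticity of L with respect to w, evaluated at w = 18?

From P·MP_L = w with MP_L = 22 − L, labor demand is L(w) = 22 − w/9.
dL/dw = −1/(9) = -1/9.
At w = 18, L = 20, so ε = (dL/dw)·(w/L) = (-1/9)·(18/20) = -0.1.

ε = -0.1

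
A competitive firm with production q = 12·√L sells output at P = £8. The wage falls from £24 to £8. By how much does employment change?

From P·MP_L = w with MP_L = 6·L^(-1/2), the labor demand is L(w) = (48/w)^(2).
At w = 24: L = 4. At w = 8: L = 36.
ΔL = 36 − 4 = 32.

ΔL = 32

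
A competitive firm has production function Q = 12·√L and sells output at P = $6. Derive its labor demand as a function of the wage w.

L(w) = 1296/w²

MP_L = (1/2)·12·L^(-1/2) = 6·L^(-1/2).
Setting P·MP_L = w: 36·L^(-1/2) = w.
Solving for L: L^(-1/2) = w/36, so L = (36/w)^(2).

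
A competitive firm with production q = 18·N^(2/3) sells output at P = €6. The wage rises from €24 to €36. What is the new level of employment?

N* = 8

From P·MP_N = w with MP_N = 12·N^(-1/3), the labor demand is N(w) = (72/w)^(3).
At w = 24: N = 27. At w = 36: N = 8.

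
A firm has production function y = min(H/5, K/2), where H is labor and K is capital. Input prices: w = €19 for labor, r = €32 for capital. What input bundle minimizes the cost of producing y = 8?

H* = 40, K* = 16

With a fixed-proportions technology, the cost-minimizing bundle uses no slack in either input: H/5 = K/2 = y.
So H = 5·8 = 40 and K = 2·8 = 16.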